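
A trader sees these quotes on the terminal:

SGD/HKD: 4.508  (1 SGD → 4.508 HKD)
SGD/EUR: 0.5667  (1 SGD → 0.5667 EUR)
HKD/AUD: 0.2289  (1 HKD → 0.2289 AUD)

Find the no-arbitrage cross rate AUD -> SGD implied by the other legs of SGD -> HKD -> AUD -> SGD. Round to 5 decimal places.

0.96910

Known legs of the cycle: 4.508 × 0.2289 = 1.0318812
For no arbitrage the full-cycle product must be 1, so the missing rate is 1 / 1.0318812 ≈ 0.9691038.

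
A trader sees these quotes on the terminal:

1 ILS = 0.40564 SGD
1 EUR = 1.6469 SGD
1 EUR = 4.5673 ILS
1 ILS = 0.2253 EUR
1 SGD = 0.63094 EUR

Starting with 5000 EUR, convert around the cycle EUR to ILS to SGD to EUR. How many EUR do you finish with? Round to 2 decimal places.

5844.65

5000 EUR × 4.5673 = 22836.5 ILS
22836.5 ILS × 0.40564 = 9263.39786 SGD
9263.39786 SGD × 0.63094 = 5844.6482457884 EUR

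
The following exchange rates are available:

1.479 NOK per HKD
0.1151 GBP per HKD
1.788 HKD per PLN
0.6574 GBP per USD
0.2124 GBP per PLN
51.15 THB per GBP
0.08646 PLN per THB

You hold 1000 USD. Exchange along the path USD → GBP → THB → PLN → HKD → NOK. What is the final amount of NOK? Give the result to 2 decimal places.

7688.23

1000 USD × 0.6574 = 657.4 GBP
657.4 GBP × 51.15 = 33626.01 THB
33626.01 THB × 0.08646 = 2907.3048246 PLN
2907.3048246 PLN × 1.788 = 5198.2610263848 HKD
5198.2610263848 HKD × 1.479 = 7688.2280580231192 NOK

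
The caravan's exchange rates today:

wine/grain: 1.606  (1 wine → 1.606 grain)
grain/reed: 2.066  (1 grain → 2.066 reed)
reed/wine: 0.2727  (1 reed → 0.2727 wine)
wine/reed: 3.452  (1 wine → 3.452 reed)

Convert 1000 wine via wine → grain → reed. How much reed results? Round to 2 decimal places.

1000 wine × 1.606 = 1606 grain
1606 grain × 2.066 = 3317.996 reed

3318.00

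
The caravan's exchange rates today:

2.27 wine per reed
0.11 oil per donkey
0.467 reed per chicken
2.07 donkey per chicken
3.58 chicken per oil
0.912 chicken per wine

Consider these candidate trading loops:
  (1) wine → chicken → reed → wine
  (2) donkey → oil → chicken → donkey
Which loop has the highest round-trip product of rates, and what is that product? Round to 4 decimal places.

(1) 0.912 × 0.467 × 2.27 = 0.96680
(2) 0.11 × 3.58 × 2.07 = 0.81517
Highest is cycle (1) at 0.9668 (≤1, no arbitrage).

0.9668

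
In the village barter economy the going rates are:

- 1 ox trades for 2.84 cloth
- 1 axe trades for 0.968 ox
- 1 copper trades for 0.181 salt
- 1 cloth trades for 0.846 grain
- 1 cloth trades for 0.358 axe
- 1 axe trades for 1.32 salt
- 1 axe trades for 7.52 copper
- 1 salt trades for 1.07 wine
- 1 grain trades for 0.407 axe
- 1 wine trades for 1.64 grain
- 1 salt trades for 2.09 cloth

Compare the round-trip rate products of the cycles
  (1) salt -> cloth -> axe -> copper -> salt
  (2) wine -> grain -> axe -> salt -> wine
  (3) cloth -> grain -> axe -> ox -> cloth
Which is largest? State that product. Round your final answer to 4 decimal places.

(1) 2.09 × 0.358 × 7.52 × 0.181 = 1.01842
(2) 1.64 × 0.407 × 1.32 × 1.07 = 0.94275
(3) 0.846 × 0.407 × 0.968 × 2.84 = 0.94658
Highest is cycle (1) at 1.0184 (>1, arbitrage).

1.0184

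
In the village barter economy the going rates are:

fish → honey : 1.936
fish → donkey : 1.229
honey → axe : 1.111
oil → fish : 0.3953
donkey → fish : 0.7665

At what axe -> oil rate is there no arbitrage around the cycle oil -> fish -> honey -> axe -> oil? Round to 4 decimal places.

Known legs of the cycle: 0.3953 × 1.936 × 1.111 = 0.8502491888
For no arbitrage the full-cycle product must be 1, so the missing rate is 1 / 0.8502491888 ≈ 1.176126.

1.1761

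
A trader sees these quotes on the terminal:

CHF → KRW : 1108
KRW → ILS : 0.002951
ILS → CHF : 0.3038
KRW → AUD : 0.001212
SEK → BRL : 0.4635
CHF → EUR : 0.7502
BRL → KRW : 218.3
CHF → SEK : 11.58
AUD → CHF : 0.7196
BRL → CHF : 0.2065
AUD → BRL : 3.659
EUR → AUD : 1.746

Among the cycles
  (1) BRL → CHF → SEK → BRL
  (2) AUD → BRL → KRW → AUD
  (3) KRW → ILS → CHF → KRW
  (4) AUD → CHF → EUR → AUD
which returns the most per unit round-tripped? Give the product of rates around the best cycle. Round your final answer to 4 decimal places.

1.1084

(1) 0.2065 × 11.58 × 0.4635 = 1.10835
(2) 3.659 × 218.3 × 0.001212 = 0.96810
(3) 0.002951 × 0.3038 × 1108 = 0.99334
(4) 0.7196 × 0.7502 × 1.746 = 0.94257
Highest is cycle (1) at 1.1084 (>1, arbitrage).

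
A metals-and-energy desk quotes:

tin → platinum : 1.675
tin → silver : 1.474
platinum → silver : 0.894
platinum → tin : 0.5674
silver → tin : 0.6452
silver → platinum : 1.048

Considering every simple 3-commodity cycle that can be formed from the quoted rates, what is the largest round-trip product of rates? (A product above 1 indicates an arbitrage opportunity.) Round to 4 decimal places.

platinum→silver→tin→platinum: 0.894 × 0.6452 × 1.675 = 0.96615
platinum→tin→silver→platinum: 0.5674 × 1.474 × 1.048 = 0.87649
Maximum is platinum→silver→tin→platinum at 0.9662; no arbitrage — every cycle loses value.

0.9662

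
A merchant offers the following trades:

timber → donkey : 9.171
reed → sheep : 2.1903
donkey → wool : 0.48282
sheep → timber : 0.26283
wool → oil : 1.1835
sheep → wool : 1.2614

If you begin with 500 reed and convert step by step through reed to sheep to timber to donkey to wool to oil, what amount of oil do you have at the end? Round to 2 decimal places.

500 reed × 2.1903 = 1095.15 sheep
1095.15 sheep × 0.26283 = 287.8382745 timber
287.8382745 timber × 9.171 = 2639.7648154395 donkey
2639.7648154395 donkey × 0.48282 = 1274.53124819049939 wool
1274.53124819049939 wool × 1.1835 = 1508.407732233456028065 oil

1508.41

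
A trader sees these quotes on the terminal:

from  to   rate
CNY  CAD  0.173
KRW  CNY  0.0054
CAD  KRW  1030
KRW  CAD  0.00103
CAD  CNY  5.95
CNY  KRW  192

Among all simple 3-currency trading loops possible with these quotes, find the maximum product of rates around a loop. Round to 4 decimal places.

CNY→KRW→CAD→CNY: 192 × 0.00103 × 5.95 = 1.17667
CNY→CAD→KRW→CNY: 0.173 × 1030 × 0.0054 = 0.96223
Maximum is CNY→KRW→CAD→CNY at 1.1767; arbitrage exists.

1.1767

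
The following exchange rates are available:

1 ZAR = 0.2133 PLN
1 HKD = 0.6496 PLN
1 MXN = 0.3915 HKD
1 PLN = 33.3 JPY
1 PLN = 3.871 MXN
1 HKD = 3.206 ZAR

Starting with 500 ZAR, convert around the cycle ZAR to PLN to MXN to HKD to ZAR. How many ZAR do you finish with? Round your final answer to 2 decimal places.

518.18

500 ZAR × 0.2133 = 106.65 PLN
106.65 PLN × 3.871 = 412.84215 MXN
412.84215 MXN × 0.3915 = 161.627701725 HKD
161.627701725 HKD × 3.206 = 518.17841173035 ZAR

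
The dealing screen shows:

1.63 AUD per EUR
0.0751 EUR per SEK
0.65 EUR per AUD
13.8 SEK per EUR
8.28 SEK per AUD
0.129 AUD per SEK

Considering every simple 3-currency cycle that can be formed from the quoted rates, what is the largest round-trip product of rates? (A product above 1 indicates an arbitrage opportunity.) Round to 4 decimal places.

AUD→EUR→SEK→AUD: 0.65 × 13.8 × 0.129 = 1.15713
AUD→SEK→EUR→AUD: 8.28 × 0.0751 × 1.63 = 1.01358
Maximum is AUD→EUR→SEK→AUD at 1.1571; arbitrage exists.

1.1571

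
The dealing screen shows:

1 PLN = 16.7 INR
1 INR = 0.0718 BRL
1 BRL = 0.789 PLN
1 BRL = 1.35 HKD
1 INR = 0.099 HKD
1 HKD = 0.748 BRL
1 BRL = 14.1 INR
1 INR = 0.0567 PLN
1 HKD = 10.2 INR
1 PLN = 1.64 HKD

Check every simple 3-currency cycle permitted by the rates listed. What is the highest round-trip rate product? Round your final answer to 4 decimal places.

1.0441

HKD→BRL→INR→HKD: 0.748 × 14.1 × 0.099 = 1.04413
HKD→INR→BRL→HKD: 10.2 × 0.0718 × 1.35 = 0.98869
HKD→BRL→PLN→HKD: 0.748 × 0.789 × 1.64 = 0.96788
HKD→INR→PLN→HKD: 10.2 × 0.0567 × 1.64 = 0.94848
INR→BRL→PLN→INR: 0.0718 × 0.789 × 16.7 = 0.94606
Maximum is HKD→BRL→INR→HKD at 1.0441; arbitrage exists.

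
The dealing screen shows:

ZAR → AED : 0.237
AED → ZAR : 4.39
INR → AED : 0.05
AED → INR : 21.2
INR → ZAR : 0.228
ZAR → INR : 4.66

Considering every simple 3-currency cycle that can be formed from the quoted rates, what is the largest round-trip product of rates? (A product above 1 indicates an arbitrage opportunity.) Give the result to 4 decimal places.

INR→ZAR→AED→INR: 0.228 × 0.237 × 21.2 = 1.14556
INR→AED→ZAR→INR: 0.05 × 4.39 × 4.66 = 1.02287
Maximum is INR→ZAR→AED→INR at 1.1456; arbitrage exists.

1.1456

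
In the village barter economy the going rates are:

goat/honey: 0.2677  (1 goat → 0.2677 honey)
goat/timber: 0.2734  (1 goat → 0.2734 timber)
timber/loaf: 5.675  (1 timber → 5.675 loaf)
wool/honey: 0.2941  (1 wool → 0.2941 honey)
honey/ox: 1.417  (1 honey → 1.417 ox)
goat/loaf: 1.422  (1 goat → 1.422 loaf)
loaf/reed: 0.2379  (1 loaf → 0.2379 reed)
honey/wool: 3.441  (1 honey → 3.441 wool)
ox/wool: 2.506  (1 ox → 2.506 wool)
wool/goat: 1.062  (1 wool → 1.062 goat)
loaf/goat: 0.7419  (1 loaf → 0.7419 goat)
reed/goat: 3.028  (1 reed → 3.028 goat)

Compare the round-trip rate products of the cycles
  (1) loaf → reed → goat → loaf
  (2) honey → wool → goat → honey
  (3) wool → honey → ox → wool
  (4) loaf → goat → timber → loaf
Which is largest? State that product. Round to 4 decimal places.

(1) 0.2379 × 3.028 × 1.422 = 1.02435
(2) 3.441 × 1.062 × 0.2677 = 0.97827
(3) 0.2941 × 1.417 × 2.506 = 1.04435
(4) 0.7419 × 0.2734 × 5.675 = 1.15109
Highest is cycle (4) at 1.1511 (>1, arbitrage).

1.1511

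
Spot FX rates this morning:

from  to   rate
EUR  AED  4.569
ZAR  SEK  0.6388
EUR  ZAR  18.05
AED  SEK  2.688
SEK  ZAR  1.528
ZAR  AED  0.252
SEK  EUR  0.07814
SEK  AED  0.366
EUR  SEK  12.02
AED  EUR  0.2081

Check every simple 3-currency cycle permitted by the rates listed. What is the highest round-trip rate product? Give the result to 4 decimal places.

ZAR→AED→SEK→ZAR: 0.252 × 2.688 × 1.528 = 1.03503
EUR→AED→SEK→EUR: 4.569 × 2.688 × 0.07814 = 0.95967
ZAR→AED→EUR→ZAR: 0.252 × 0.2081 × 18.05 = 0.94656
EUR→SEK→AED→EUR: 12.02 × 0.366 × 0.2081 = 0.91550
ZAR→SEK→EUR→ZAR: 0.6388 × 0.07814 × 18.05 = 0.90098
Maximum is ZAR→AED→SEK→ZAR at 1.0350; arbitrage exists.

1.0350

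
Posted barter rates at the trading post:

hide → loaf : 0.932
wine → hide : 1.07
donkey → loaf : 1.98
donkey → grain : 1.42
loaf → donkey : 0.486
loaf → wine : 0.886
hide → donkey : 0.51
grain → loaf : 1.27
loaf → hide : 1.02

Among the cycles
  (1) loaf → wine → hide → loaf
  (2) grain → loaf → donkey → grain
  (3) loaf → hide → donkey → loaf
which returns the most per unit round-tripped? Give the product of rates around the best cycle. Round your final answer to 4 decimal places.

1.0300

(1) 0.886 × 1.07 × 0.932 = 0.88355
(2) 1.27 × 0.486 × 1.42 = 0.87645
(3) 1.02 × 0.51 × 1.98 = 1.03000
Highest is cycle (3) at 1.0300 (>1, arbitrage).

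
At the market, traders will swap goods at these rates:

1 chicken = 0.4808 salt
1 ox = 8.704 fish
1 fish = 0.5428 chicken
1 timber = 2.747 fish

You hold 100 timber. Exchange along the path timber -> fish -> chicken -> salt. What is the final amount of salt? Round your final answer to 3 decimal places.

100 timber × 2.747 = 274.7 fish
274.7 fish × 0.5428 = 149.10716 chicken
149.10716 chicken × 0.4808 = 71.690722528 salt

71.691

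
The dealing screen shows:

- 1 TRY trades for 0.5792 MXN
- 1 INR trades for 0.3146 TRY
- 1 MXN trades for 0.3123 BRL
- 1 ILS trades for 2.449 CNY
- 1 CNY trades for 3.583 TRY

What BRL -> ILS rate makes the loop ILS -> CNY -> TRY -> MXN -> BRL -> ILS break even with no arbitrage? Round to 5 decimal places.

0.63003

Known legs of the cycle: 2.449 × 3.583 × 0.5792 × 0.3123 = 1.58721635799072
For no arbitrage the full-cycle product must be 1, so the missing rate is 1 / 1.58721635799072 ≈ 0.6300338.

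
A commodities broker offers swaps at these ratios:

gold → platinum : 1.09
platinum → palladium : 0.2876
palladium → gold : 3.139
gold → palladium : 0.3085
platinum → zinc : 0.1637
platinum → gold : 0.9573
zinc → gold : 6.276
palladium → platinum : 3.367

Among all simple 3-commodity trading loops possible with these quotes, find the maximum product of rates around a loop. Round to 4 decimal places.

1.1198

zinc→gold→platinum→zinc: 6.276 × 1.09 × 0.1637 = 1.11985
platinum→gold→palladium→platinum: 0.9573 × 0.3085 × 3.367 = 0.99437
platinum→palladium→gold→platinum: 0.2876 × 3.139 × 1.09 = 0.98403
Maximum is zinc→gold→platinum→zinc at 1.1198; arbitrage exists.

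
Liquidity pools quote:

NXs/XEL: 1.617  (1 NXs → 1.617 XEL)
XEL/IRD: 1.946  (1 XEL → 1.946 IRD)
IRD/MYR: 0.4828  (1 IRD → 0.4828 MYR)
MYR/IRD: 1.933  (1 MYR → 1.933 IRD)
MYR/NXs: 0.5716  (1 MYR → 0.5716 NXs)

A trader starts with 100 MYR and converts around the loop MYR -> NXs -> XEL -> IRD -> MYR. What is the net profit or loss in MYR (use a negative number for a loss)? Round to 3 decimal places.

100 MYR × 0.5716 = 57.16 NXs
57.16 NXs × 1.617 = 92.42772 XEL
92.42772 XEL × 1.946 = 179.86434312 IRD
179.86434312 IRD × 0.4828 = 86.838504858336 MYR
Net change: 86.838504858336 − 100 = -13.161495141664 MYR

-13.161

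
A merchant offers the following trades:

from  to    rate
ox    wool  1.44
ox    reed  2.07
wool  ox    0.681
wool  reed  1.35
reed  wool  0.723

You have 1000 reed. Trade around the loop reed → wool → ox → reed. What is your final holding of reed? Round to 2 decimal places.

1019.19

1000 reed × 0.723 = 723 wool
723 wool × 0.681 = 492.363 ox
492.363 ox × 2.07 = 1019.19141 reed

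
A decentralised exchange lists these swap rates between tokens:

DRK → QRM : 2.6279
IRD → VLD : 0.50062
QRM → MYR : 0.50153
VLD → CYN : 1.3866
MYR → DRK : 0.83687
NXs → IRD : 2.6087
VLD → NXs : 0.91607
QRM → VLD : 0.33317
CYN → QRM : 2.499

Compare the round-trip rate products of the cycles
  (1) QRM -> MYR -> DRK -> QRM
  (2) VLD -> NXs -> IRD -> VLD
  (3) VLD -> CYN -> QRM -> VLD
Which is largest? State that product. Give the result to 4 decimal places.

1.1964

(1) 0.50153 × 0.83687 × 2.6279 = 1.10297
(2) 0.91607 × 2.6087 × 0.50062 = 1.19636
(3) 1.3866 × 2.499 × 0.33317 = 1.15447
Highest is cycle (2) at 1.1964 (>1, arbitrage).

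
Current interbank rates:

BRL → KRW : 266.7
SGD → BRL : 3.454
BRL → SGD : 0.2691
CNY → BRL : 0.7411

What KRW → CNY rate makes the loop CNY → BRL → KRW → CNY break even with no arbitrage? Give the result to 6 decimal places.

Known legs of the cycle: 0.7411 × 266.7 = 197.65137
For no arbitrage the full-cycle product must be 1, so the missing rate is 1 / 197.65137 ≈ 0.00505941.

0.005059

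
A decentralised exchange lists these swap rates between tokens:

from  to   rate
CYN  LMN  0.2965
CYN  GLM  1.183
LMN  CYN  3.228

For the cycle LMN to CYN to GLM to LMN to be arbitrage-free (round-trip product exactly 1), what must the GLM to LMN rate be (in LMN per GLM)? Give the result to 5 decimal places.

0.26187

Known legs of the cycle: 3.228 × 1.183 = 3.818724
For no arbitrage the full-cycle product must be 1, so the missing rate is 1 / 3.818724 ≈ 0.2618676.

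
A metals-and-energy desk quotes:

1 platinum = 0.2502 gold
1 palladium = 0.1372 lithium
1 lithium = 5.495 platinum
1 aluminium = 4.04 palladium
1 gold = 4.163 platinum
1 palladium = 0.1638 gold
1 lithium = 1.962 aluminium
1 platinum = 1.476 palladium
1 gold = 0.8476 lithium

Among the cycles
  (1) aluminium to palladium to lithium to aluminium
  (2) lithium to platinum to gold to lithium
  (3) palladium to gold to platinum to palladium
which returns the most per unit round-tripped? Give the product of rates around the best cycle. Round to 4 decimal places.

(1) 4.04 × 0.1372 × 1.962 = 1.08751
(2) 5.495 × 0.2502 × 0.8476 = 1.16532
(3) 0.1638 × 4.163 × 1.476 = 1.00648
Highest is cycle (2) at 1.1653 (>1, arbitrage).

1.1653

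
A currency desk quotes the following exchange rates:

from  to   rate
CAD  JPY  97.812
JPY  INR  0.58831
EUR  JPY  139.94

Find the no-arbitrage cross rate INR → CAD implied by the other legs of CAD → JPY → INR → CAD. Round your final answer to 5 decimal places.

0.01738

Known legs of the cycle: 97.812 × 0.58831 = 57.54377772
For no arbitrage the full-cycle product must be 1, so the missing rate is 1 / 57.54377772 ≈ 0.0173781.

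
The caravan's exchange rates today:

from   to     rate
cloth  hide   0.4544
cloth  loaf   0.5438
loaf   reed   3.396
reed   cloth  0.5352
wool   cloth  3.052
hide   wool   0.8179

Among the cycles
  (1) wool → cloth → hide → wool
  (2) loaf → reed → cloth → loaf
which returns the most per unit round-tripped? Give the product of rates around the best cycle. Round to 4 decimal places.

1.1343

(1) 3.052 × 0.4544 × 0.8179 = 1.13429
(2) 3.396 × 0.5352 × 0.5438 = 0.98838
Highest is cycle (1) at 1.1343 (>1, arbitrage).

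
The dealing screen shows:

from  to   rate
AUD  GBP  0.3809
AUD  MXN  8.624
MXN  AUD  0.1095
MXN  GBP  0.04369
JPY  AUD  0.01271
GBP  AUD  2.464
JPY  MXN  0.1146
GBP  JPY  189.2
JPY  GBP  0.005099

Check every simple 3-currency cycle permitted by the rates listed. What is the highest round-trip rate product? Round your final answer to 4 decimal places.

GBP→JPY→MXN→GBP: 189.2 × 0.1146 × 0.04369 = 0.94730
GBP→AUD→MXN→GBP: 2.464 × 8.624 × 0.04369 = 0.92839
GBP→JPY→AUD→GBP: 189.2 × 0.01271 × 0.3809 = 0.91596
Maximum is GBP→JPY→MXN→GBP at 0.9473; no arbitrage — every cycle loses value.

0.9473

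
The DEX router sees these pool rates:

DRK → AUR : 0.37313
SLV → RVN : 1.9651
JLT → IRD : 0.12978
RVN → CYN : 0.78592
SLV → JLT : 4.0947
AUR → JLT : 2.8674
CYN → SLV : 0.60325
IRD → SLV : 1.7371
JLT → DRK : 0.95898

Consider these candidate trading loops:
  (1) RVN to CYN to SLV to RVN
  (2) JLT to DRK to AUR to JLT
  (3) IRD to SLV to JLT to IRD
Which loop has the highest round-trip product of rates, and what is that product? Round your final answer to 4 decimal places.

(1) 0.78592 × 0.60325 × 1.9651 = 0.93167
(2) 0.95898 × 0.37313 × 2.8674 = 1.02603
(3) 1.7371 × 4.0947 × 0.12978 = 0.92311
Highest is cycle (2) at 1.0260 (>1, arbitrage).

1.0260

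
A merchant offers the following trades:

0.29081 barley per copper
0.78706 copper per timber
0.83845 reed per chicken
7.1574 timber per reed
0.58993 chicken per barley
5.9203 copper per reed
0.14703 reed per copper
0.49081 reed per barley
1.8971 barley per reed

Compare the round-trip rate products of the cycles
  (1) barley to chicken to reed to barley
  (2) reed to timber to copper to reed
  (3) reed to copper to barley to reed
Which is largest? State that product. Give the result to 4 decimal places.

0.9384

(1) 0.58993 × 0.83845 × 1.8971 = 0.93836
(2) 7.1574 × 0.78706 × 0.14703 = 0.82826
(3) 5.9203 × 0.29081 × 0.49081 = 0.84502
Highest is cycle (1) at 0.9384 (≤1, no arbitrage).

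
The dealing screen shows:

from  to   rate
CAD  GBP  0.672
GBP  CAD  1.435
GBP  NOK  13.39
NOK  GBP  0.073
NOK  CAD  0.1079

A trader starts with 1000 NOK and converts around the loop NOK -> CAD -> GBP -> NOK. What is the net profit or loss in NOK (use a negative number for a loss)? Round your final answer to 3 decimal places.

1000 NOK × 0.1079 = 107.9 CAD
107.9 CAD × 0.672 = 72.5088 GBP
72.5088 GBP × 13.39 = 970.892832 NOK
Net change: 970.892832 − 1000 = -29.107168 NOK

-29.107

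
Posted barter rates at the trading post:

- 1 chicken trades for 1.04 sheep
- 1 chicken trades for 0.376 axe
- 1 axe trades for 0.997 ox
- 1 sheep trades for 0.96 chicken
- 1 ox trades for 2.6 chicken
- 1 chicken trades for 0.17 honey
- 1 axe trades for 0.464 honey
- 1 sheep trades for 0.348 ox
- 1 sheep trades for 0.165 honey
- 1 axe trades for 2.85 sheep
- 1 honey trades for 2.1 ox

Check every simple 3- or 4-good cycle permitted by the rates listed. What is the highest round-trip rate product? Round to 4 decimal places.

1.0287

sheep→chicken→axe→sheep: 0.96 × 0.376 × 2.85 = 1.02874
ox→chicken→axe→ox: 2.6 × 0.376 × 0.997 = 0.97467
sheep→ox→chicken→axe→sheep: 0.348 × 2.6 × 0.376 × 2.85 = 0.96958
ox→chicken→axe→honey→ox: 2.6 × 0.376 × 0.464 × 2.1 = 0.95257
sheep→ox→chicken→sheep: 0.348 × 2.6 × 1.04 = 0.94099
sheep→honey→ox→chicken→sheep: 0.165 × 2.1 × 2.6 × 1.04 = 0.93694
ox→chicken→honey→ox: 2.6 × 0.17 × 2.1 = 0.92820
Maximum is sheep→chicken→axe→sheep at 1.0287; arbitrage exists.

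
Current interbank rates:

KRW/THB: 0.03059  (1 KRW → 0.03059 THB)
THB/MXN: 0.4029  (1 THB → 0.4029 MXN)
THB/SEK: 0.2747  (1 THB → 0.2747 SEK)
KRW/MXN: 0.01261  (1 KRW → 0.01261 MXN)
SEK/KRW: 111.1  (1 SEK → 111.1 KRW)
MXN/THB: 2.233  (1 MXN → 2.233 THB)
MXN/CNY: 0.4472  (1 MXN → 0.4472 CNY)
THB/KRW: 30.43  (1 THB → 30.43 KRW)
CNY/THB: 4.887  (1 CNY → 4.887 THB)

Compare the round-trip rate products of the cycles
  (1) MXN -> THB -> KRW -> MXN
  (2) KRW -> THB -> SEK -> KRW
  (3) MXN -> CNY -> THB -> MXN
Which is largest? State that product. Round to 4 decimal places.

(1) 2.233 × 30.43 × 0.01261 = 0.85685
(2) 0.03059 × 0.2747 × 111.1 = 0.93358
(3) 0.4472 × 4.887 × 0.4029 = 0.88052
Highest is cycle (2) at 0.9336 (≤1, no arbitrage).

0.9336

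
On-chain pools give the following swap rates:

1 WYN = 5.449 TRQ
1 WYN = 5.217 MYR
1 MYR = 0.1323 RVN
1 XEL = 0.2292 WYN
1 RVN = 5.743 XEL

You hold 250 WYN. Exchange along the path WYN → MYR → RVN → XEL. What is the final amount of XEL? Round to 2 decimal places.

990.97

250 WYN × 5.217 = 1304.25 MYR
1304.25 MYR × 0.1323 = 172.552275 RVN
172.552275 RVN × 5.743 = 990.967715325 XEL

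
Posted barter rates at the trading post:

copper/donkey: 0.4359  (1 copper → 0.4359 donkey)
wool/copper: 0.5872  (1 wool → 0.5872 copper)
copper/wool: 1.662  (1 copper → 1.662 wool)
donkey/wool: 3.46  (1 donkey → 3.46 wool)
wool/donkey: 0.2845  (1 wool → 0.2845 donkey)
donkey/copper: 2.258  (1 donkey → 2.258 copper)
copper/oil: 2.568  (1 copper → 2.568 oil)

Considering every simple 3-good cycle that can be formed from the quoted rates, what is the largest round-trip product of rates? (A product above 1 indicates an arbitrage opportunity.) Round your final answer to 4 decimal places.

1.0677

copper→wool→donkey→copper: 1.662 × 0.2845 × 2.258 = 1.06767
copper→donkey→wool→copper: 0.4359 × 3.46 × 0.5872 = 0.88562
Maximum is copper→wool→donkey→copper at 1.0677; arbitrage exists.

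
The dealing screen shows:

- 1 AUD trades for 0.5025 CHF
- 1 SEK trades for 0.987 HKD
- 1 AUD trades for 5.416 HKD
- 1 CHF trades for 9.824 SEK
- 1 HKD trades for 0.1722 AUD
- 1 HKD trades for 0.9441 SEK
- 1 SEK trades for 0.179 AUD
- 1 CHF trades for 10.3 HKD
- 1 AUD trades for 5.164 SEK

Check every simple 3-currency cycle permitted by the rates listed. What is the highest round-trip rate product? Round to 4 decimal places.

SEK→AUD→HKD→SEK: 0.179 × 5.416 × 0.9441 = 0.91527
HKD→AUD→CHF→HKD: 0.1722 × 0.5025 × 10.3 = 0.89126
SEK→AUD→CHF→SEK: 0.179 × 0.5025 × 9.824 = 0.88364
SEK→HKD→AUD→SEK: 0.987 × 0.1722 × 5.164 = 0.87768
Maximum is SEK→AUD→HKD→SEK at 0.9153; no arbitrage — every cycle loses value.

0.9153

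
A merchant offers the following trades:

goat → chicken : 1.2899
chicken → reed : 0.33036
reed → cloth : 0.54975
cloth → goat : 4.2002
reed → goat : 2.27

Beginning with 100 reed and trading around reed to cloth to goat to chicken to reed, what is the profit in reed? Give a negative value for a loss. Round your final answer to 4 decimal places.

100 reed × 0.54975 = 54.975 cloth
54.975 cloth × 4.2002 = 230.905995 goat
230.905995 goat × 1.2899 = 297.8456429505 chicken
297.8456429505 chicken × 0.33036 = 98.39628660512718 reed
Net change: 98.39628660512718 − 100 = -1.60371339487282 reed

-1.6037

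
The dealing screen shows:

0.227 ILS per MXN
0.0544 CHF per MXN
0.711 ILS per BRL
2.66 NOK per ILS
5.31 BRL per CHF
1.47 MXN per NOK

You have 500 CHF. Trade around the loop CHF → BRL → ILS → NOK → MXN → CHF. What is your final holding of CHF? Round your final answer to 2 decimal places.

500 CHF × 5.31 = 2655 BRL
2655 BRL × 0.711 = 1887.705 ILS
1887.705 ILS × 2.66 = 5021.2953 NOK
5021.2953 NOK × 1.47 = 7381.304091 MXN
7381.304091 MXN × 0.0544 = 401.5429425504 CHF

401.54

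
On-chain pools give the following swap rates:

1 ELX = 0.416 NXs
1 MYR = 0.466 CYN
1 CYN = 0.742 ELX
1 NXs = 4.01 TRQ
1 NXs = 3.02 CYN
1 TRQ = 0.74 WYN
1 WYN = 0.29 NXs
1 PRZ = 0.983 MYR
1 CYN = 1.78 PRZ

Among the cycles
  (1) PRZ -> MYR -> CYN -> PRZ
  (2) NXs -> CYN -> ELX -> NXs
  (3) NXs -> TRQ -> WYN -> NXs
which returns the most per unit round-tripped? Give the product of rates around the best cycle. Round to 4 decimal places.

0.9322

(1) 0.983 × 0.466 × 1.78 = 0.81538
(2) 3.02 × 0.742 × 0.416 = 0.93219
(3) 4.01 × 0.74 × 0.29 = 0.86055
Highest is cycle (2) at 0.9322 (≤1, no arbitrage).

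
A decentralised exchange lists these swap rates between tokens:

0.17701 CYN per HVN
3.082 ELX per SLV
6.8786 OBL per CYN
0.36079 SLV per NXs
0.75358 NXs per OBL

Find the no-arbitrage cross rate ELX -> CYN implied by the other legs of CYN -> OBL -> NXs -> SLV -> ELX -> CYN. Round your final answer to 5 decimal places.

0.17349

Known legs of the cycle: 6.8786 × 0.75358 × 0.36079 × 3.082 = 5.76390143017695464
For no arbitrage the full-cycle product must be 1, so the missing rate is 1 / 5.76390143017695464 ≈ 0.1734936.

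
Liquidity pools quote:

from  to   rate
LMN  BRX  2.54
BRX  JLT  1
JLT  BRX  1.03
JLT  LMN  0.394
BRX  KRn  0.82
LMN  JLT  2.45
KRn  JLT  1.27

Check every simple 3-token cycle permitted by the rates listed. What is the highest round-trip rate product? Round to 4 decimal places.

KRn→JLT→BRX→KRn: 1.27 × 1.03 × 0.82 = 1.07264
BRX→JLT→LMN→BRX: 1 × 0.394 × 2.54 = 1.00076
Maximum is KRn→JLT→BRX→KRn at 1.0726; arbitrage exists.

1.0726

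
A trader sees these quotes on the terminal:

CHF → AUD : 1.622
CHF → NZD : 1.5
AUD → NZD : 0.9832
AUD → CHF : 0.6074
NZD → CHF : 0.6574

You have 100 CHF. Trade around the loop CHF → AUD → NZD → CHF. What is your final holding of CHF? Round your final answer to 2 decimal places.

104.84

100 CHF × 1.622 = 162.2 AUD
162.2 AUD × 0.9832 = 159.47504 NZD
159.47504 NZD × 0.6574 = 104.838891296 CHF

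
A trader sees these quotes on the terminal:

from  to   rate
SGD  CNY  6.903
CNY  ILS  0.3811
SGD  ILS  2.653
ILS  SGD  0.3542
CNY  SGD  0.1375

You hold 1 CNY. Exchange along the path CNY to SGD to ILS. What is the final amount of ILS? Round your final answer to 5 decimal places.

0.36479

1 CNY × 0.1375 = 0.1375 SGD
0.1375 SGD × 2.653 = 0.3647875 ILS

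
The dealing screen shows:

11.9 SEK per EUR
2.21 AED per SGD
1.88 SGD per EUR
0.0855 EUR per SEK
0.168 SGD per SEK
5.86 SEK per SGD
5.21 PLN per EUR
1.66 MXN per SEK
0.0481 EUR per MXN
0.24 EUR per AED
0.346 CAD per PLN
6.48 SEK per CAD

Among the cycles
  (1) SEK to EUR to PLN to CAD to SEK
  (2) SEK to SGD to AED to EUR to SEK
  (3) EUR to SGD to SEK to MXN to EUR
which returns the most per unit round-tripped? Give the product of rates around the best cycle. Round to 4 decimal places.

1.0604

(1) 0.0855 × 5.21 × 0.346 × 6.48 = 0.99875
(2) 0.168 × 2.21 × 0.24 × 11.9 = 1.06038
(3) 1.88 × 5.86 × 1.66 × 0.0481 = 0.87965
Highest is cycle (2) at 1.0604 (>1, arbitrage).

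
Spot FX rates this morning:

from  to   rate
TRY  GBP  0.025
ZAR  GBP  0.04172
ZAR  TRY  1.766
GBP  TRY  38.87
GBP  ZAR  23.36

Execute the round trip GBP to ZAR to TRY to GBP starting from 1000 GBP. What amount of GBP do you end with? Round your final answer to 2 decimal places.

1000 GBP × 23.36 = 23360 ZAR
23360 ZAR × 1.766 = 41253.76 TRY
41253.76 TRY × 0.025 = 1031.344 GBP

1031.34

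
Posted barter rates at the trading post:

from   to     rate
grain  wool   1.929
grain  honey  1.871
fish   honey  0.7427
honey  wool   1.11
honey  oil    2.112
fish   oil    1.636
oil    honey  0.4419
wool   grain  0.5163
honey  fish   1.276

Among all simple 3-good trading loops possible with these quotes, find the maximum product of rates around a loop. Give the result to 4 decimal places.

1.0723

honey→wool→grain→honey: 1.11 × 0.5163 × 1.871 = 1.07226
honey→fish→oil→honey: 1.276 × 1.636 × 0.4419 = 0.92248
Maximum is honey→wool→grain→honey at 1.0723; arbitrage exists.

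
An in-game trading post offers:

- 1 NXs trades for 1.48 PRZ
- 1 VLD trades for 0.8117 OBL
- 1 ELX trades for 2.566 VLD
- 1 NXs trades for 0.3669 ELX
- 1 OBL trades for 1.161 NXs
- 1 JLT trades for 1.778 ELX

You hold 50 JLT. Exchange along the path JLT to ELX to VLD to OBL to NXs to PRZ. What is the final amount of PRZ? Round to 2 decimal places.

50 JLT × 1.778 = 88.9 ELX
88.9 ELX × 2.566 = 228.1174 VLD
228.1174 VLD × 0.8117 = 185.16289358 OBL
185.16289358 OBL × 1.161 = 214.97411944638 NXs
214.97411944638 NXs × 1.48 = 318.1616967806424 PRZ

318.16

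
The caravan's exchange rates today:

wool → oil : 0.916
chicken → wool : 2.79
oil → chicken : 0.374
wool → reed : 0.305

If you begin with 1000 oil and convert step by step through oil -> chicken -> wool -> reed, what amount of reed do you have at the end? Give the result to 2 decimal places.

318.26

1000 oil × 0.374 = 374 chicken
374 chicken × 2.79 = 1043.46 wool
1043.46 wool × 0.305 = 318.2553 reed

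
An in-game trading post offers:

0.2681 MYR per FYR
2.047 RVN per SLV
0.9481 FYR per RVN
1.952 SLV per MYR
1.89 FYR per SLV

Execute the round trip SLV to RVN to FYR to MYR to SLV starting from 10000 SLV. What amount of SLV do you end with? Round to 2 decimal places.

10156.61

10000 SLV × 2.047 = 20470 RVN
20470 RVN × 0.9481 = 19407.607 FYR
19407.607 FYR × 0.2681 = 5203.1794367 MYR
5203.1794367 MYR × 1.952 = 10156.6062604384 SLV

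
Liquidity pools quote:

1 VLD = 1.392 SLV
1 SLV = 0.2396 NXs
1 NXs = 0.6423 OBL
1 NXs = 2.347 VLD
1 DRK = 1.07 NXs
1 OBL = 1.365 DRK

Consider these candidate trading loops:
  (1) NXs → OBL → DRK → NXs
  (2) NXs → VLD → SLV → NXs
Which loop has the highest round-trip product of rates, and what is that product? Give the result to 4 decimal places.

(1) 0.6423 × 1.365 × 1.07 = 0.93811
(2) 2.347 × 1.392 × 0.2396 = 0.78278
Highest is cycle (1) at 0.9381 (≤1, no arbitrage).

0.9381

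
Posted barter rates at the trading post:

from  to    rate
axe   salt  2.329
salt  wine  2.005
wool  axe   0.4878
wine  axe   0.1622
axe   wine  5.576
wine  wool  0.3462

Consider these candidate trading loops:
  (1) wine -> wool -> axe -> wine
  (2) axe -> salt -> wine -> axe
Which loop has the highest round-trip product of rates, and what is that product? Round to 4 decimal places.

(1) 0.3462 × 0.4878 × 5.576 = 0.94165
(2) 2.329 × 2.005 × 0.1622 = 0.75742
Highest is cycle (1) at 0.9417 (≤1, no arbitrage).

0.9417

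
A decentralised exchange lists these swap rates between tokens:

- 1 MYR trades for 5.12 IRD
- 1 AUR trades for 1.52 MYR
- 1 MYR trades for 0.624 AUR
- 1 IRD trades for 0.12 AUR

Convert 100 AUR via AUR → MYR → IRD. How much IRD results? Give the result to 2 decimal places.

778.24

100 AUR × 1.52 = 152 MYR
152 MYR × 5.12 = 778.24 IRD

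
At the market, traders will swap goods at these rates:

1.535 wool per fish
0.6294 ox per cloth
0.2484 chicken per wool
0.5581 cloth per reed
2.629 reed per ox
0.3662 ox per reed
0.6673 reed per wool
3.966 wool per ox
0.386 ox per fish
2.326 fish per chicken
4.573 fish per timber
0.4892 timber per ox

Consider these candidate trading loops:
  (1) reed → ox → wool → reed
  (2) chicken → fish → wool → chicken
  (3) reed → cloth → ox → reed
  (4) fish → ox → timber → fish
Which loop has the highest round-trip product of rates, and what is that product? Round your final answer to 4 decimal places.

0.9692

(1) 0.3662 × 3.966 × 0.6673 = 0.96915
(2) 2.326 × 1.535 × 0.2484 = 0.88689
(3) 0.5581 × 0.6294 × 2.629 = 0.92348
(4) 0.386 × 0.4892 × 4.573 = 0.86353
Highest is cycle (1) at 0.9692 (≤1, no arbitrage).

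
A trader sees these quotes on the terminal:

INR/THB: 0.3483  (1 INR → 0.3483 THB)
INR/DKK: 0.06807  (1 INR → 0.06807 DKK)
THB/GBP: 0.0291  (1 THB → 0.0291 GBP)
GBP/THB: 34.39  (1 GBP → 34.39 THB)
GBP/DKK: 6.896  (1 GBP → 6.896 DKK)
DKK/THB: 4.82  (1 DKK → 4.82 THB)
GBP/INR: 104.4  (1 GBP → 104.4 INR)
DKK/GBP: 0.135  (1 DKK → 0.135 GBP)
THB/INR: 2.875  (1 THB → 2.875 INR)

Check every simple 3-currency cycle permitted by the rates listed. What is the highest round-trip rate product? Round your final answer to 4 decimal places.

INR→THB→GBP→INR: 0.3483 × 0.0291 × 104.4 = 1.05815
THB→GBP→DKK→THB: 0.0291 × 6.896 × 4.82 = 0.96725
INR→DKK→GBP→INR: 0.06807 × 0.135 × 104.4 = 0.95938
INR→DKK→THB→INR: 0.06807 × 4.82 × 2.875 = 0.94328
Maximum is INR→THB→GBP→INR at 1.0581; arbitrage exists.

1.0581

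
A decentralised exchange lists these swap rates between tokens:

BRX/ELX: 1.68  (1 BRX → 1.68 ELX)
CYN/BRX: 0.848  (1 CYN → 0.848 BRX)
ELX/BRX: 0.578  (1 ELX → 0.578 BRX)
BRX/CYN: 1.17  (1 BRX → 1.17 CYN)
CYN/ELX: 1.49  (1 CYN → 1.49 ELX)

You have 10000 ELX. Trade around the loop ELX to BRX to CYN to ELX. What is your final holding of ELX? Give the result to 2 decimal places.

10076.27

10000 ELX × 0.578 = 5780 BRX
5780 BRX × 1.17 = 6762.6 CYN
6762.6 CYN × 1.49 = 10076.274 ELX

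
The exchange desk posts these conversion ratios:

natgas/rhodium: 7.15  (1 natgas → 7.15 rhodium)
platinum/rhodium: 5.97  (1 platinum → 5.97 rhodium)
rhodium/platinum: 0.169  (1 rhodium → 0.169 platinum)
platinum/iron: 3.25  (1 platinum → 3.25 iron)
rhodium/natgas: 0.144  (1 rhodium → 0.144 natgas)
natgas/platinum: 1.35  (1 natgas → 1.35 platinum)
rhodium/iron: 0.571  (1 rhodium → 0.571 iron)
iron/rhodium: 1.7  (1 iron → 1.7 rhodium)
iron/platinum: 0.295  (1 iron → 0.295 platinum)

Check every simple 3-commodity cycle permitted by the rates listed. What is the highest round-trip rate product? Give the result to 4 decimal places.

1.1606

rhodium→natgas→platinum→rhodium: 0.144 × 1.35 × 5.97 = 1.16057
rhodium→iron→platinum→rhodium: 0.571 × 0.295 × 5.97 = 1.00562
rhodium→platinum→iron→rhodium: 0.169 × 3.25 × 1.7 = 0.93373
Maximum is rhodium→natgas→platinum→rhodium at 1.1606; arbitrage exists.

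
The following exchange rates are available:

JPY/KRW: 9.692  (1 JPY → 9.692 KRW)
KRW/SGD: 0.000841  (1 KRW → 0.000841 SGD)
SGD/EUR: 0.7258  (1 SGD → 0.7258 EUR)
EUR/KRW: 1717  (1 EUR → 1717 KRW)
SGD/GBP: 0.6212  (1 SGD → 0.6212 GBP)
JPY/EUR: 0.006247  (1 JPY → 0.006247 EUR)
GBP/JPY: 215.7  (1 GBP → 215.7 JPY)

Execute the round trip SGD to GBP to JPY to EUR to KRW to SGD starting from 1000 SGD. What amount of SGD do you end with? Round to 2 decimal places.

1000 SGD × 0.6212 = 621.2 GBP
621.2 GBP × 215.7 = 133992.84 JPY
133992.84 JPY × 0.006247 = 837.05327148 EUR
837.05327148 EUR × 1717 = 1437220.46713116 KRW
1437220.46713116 KRW × 0.000841 = 1208.70241285730556 SGD

1208.70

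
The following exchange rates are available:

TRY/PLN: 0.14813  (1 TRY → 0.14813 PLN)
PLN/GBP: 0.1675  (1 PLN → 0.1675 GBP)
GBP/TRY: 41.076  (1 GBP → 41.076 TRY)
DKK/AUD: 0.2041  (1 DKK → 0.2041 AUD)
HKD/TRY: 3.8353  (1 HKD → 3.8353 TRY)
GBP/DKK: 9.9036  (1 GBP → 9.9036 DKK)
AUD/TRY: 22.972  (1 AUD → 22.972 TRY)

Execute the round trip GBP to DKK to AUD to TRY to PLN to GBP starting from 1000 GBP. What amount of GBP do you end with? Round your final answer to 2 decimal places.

1152.11

1000 GBP × 9.9036 = 9903.6 DKK
9903.6 DKK × 0.2041 = 2021.32476 AUD
2021.32476 AUD × 22.972 = 46433.87238672 TRY
46433.87238672 TRY × 0.14813 = 6878.2495166448336 PLN
6878.2495166448336 PLN × 0.1675 = 1152.106794038009628 GBP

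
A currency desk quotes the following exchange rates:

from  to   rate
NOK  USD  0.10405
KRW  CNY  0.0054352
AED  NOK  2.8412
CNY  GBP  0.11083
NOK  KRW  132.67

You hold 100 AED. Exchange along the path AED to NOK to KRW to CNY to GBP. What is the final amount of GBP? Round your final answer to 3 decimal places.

22.706

100 AED × 2.8412 = 284.12 NOK
284.12 NOK × 132.67 = 37694.2004 KRW
37694.2004 KRW × 0.0054352 = 204.87551801408 CNY
204.87551801408 CNY × 0.11083 = 22.7063536615004864 GBP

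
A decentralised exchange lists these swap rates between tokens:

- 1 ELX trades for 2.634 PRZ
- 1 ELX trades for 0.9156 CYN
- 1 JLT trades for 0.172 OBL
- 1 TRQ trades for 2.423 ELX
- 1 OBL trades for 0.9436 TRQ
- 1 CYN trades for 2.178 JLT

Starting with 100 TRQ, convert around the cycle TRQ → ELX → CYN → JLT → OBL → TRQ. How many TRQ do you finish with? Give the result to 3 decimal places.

78.421

100 TRQ × 2.423 = 242.3 ELX
242.3 ELX × 0.9156 = 221.84988 CYN
221.84988 CYN × 2.178 = 483.18903864 JLT
483.18903864 JLT × 0.172 = 83.10851464608 OBL
83.10851464608 OBL × 0.9436 = 78.421194420041088 TRQ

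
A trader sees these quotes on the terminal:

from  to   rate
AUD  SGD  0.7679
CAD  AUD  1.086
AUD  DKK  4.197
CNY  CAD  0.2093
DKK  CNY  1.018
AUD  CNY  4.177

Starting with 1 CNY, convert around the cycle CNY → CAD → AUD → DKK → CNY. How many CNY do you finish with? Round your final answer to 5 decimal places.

1 CNY × 0.2093 = 0.2093 CAD
0.2093 CAD × 1.086 = 0.2272998 AUD
0.2272998 AUD × 4.197 = 0.9539772606 DKK
0.9539772606 DKK × 1.018 = 0.9711488512908 CNY

0.97115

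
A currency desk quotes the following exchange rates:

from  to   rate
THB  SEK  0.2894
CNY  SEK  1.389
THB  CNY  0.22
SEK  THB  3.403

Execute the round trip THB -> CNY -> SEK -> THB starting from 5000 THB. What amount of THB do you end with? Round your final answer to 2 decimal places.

5000 THB × 0.22 = 1100 CNY
1100 CNY × 1.389 = 1527.9 SEK
1527.9 SEK × 3.403 = 5199.4437 THB

5199.44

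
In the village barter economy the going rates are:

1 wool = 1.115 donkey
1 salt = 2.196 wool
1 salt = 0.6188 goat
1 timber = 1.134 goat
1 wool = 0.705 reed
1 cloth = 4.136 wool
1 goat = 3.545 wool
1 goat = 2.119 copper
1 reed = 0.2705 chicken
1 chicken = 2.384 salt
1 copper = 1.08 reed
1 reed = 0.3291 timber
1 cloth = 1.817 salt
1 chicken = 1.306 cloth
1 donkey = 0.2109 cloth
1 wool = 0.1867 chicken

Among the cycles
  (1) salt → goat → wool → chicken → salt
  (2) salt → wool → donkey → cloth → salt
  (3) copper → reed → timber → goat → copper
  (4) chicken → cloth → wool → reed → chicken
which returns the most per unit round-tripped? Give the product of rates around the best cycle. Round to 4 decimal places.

(1) 0.6188 × 3.545 × 0.1867 × 2.384 = 0.97638
(2) 2.196 × 1.115 × 0.2109 × 1.817 = 0.93829
(3) 1.08 × 0.3291 × 1.134 × 2.119 = 0.85407
(4) 1.306 × 4.136 × 0.705 × 0.2705 = 1.03010
Highest is cycle (4) at 1.0301 (>1, arbitrage).

1.0301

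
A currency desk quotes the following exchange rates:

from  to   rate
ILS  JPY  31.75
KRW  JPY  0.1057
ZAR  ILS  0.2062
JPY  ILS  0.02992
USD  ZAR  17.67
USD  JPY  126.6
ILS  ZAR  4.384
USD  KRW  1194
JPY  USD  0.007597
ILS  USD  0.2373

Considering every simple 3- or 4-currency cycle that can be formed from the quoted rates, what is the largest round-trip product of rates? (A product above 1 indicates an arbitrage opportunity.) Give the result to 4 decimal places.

USD→KRW→JPY→USD: 1194 × 0.1057 × 0.007597 = 0.95879
ILS→USD→JPY→ILS: 0.2373 × 126.6 × 0.02992 = 0.89886
ILS→USD→KRW→JPY→ILS: 0.2373 × 1194 × 0.1057 × 0.02992 = 0.89606
ILS→JPY→USD→ZAR→ILS: 31.75 × 0.007597 × 17.67 × 0.2062 = 0.87884
ILS→USD→ZAR→ILS: 0.2373 × 17.67 × 0.2062 = 0.86462
Maximum is USD→KRW→JPY→USD at 0.9588; no arbitrage — every cycle loses value.

0.9588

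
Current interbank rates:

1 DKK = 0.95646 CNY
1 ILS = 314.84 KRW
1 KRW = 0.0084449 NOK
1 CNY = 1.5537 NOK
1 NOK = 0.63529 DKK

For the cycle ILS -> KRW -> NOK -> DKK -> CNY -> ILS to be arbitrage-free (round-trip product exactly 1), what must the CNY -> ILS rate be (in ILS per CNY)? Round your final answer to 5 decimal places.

0.61898

Known legs of the cycle: 314.84 × 0.0084449 × 0.63529 × 0.95646 = 1.6155605748510463944
For no arbitrage the full-cycle product must be 1, so the missing rate is 1 / 1.6155605748510463944 ≈ 0.6189802.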